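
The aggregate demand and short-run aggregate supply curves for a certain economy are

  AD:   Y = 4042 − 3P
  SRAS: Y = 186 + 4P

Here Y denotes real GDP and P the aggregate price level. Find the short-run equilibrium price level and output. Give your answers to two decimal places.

Set AD = SRAS: 4042 − 3P = 186 + 4P, so 3856 = 7P and P = 550.86.
Substituting into AD, Y = 4042 − 3P = 2389.43.

P = 550.86, Y = 2389.43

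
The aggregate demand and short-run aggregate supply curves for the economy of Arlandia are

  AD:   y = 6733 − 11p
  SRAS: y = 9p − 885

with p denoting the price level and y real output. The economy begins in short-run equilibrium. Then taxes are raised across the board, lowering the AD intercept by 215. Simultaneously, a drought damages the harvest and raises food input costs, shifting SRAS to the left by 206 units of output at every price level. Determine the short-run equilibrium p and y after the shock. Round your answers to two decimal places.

p = 380.45, y = 2333.05

After both shocks: AD is y = 6518 − 11p and SRAS is y = 9p − 1091.
Setting them equal: 7609 = 20p, so p = 380.45.
Substituting into AD, y = 2333.05.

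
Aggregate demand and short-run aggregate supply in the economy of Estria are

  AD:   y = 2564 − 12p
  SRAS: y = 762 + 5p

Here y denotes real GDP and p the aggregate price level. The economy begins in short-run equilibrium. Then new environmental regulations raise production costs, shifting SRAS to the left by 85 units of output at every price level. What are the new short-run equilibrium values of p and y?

p = 111, y = 1232

This is a negative supply shock: SRAS shifts left.
New SRAS: y = 677 + 5p.
Set AD = SRAS: 2564 − 12p = 677 + 5p, so 1887 = 17p and p = 111.
y = 2564 − 12·111 = 1232.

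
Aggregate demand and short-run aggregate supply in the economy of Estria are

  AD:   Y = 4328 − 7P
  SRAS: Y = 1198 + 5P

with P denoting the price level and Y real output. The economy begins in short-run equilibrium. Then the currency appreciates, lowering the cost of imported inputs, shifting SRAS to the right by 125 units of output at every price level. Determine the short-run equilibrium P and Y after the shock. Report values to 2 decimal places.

This is a positive supply shock: SRAS shifts right.
New SRAS: Y = 1323 + 5P.
Set AD = SRAS: 4328 − 7P = 1323 + 5P, so 3005 = 12P and P = 250.42.
Substituting into AD, Y = 2575.08.

P = 250.42, Y = 2575.08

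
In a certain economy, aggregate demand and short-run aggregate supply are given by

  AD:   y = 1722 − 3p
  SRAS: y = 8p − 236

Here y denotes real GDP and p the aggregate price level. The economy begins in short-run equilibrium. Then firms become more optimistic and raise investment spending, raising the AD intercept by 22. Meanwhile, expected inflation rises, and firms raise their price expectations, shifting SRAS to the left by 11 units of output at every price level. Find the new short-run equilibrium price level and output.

p = 181, y = 1201

After both shocks: AD is y = 1744 − 3p and SRAS is y = 8p − 247.
Setting them equal: 1991 = 11p, so p = 181.
y = 1744 − 3·181 = 1201.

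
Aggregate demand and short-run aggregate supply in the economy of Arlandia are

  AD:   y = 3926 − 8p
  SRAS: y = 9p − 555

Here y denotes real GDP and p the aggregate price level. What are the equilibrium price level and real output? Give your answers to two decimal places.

p = 263.59, y = 1817.29

Set AD = SRAS: 3926 − 8p = 9p − 555, so 4481 = 17p and p = 263.59.
Substituting into AD, y = 3926 − 8p = 1817.29.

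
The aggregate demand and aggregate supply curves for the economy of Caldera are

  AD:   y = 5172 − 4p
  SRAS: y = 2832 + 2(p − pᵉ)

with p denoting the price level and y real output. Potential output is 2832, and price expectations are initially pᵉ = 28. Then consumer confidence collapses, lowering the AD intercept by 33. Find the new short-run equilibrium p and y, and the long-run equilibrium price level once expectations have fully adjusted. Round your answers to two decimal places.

AD shifts left: new AD is y = 5139 − 4p. With pᵉ = 28, SRAS is y = 2776 + 2p.
Short run: 5139 − 4p = 2776 + 2p gives 2363 = 6p, so p = 393.83 and y = 5139 − 4p = 3563.67.
y = 3563.67 is above potential 2832; expectations adjust and SRAS shifts left until y = 2832.
Long run: on the new AD curve, 2832 = 5139 − 4p gives p = 576.75.

Short run: p = 393.83, y = 3563.67. Long run: p = 576.75.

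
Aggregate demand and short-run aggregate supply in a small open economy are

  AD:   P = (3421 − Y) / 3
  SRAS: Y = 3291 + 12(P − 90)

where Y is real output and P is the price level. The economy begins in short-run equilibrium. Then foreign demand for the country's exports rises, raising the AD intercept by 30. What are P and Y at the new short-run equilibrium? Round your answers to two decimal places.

P = 82.67, Y = 3203.00

This is a positive demand shock: AD shifts right.
New AD: Y = 3451 − 3P.
SRAS can be written Y = 2211 + 12P.
Set AD = SRAS: 3451 − 3P = 2211 + 12P, so 1240 = 15P and P = 82.67.
Substituting into AD, Y = 3203.00.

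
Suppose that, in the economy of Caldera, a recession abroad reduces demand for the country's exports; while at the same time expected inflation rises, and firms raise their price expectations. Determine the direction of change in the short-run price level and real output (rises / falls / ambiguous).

The first event is a negative demand shock: AD shifts left, which by itself pushes P down and Y down.
The second is an adverse supply shock: SRAS shifts left, which by itself pushes P up and Y down.
The two shocks push P in opposite directions, so the effect on P is ambiguous. Both shocks push Y down, so Y falls.

Price level: ambiguous; output: falls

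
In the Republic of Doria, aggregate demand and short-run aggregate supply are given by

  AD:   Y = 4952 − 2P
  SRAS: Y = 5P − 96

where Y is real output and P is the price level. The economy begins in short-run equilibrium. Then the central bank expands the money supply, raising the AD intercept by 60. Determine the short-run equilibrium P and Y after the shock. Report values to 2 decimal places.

P = 729.71, Y = 3552.57

This is a positive demand shock: AD shifts right.
New AD: Y = 5012 − 2P.
Set AD = SRAS: 5012 − 2P = 5P − 96, so 5108 = 7P and P = 729.71.
Substituting into AD, Y = 3552.57.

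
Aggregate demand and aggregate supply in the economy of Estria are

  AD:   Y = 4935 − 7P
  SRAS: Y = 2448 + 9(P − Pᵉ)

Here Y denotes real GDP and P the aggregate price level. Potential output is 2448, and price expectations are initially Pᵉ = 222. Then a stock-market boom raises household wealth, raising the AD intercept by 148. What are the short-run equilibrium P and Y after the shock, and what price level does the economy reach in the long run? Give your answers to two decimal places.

Short run: P = 289.56, Y = 3056.06. Long run: P = 376.43.

AD shifts right: new AD is Y = 5083 − 7P. With Pᵉ = 222, SRAS is Y = 450 + 9P.
Short run: 5083 − 7P = 450 + 9P gives 4633 = 16P, so P = 289.56 and Y = 5083 − 7P = 3056.06.
Y = 3056.06 is above potential 2448; expectations adjust and SRAS shifts left until Y = 2448.
Long run: on the new AD curve, 2448 = 5083 − 7P gives P = 376.43.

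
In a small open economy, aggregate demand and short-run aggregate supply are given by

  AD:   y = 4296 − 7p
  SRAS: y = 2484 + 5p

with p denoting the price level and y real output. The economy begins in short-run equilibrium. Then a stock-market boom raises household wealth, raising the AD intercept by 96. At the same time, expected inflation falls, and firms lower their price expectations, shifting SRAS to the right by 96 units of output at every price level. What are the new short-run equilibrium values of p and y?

p = 151, y = 3335

After both shocks: AD is y = 4392 − 7p and SRAS is y = 2580 + 5p.
Setting them equal: 1812 = 12p, so p = 151.
y = 4392 − 7·151 = 3335.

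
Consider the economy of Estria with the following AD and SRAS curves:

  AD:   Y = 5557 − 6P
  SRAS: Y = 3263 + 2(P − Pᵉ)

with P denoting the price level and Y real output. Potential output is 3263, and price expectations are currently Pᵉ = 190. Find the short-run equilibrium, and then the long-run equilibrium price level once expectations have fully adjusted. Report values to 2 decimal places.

Short run: with Pᵉ = 190, SRAS is Y = 2883 + 2P. Setting AD = SRAS gives 2674 = 8P, so P = 334.25 and Y = 5557 − 6P = 3551.50.
Output 3551.50 is above potential 3263, so over time expected prices rise and SRAS shifts left until Y returns to 3263.
Long run: Y = 3263 on the AD curve gives 3263 = 5557 − 6P, so P = 382.33.

Short run: P = 334.25, Y = 3551.50. Long run: P = 382.33.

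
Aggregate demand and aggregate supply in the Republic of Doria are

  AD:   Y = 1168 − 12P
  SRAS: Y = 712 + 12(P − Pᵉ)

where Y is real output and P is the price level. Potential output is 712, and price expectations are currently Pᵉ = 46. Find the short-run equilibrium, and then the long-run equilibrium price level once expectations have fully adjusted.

Short run: with Pᵉ = 46, SRAS is Y = 160 + 12P. Setting AD = SRAS gives 1008 = 24P, so P = 42 and Y = 1168 − 12·42 = 664.
Output 664 is below potential 712, so over time expected prices fall and SRAS shifts right until Y returns to 712.
Long run: Y = 712 on the AD curve gives 712 = 1168 − 12P, so P = 38.

Short run: P = 42, Y = 664. Long run: P = 38.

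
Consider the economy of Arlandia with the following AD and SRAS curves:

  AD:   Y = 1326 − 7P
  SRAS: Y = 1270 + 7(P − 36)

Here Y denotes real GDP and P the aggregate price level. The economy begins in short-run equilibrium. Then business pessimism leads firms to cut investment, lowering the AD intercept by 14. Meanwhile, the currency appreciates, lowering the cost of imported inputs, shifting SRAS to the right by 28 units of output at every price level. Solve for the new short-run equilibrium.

After both shocks: AD is Y = 1312 − 7P and SRAS is Y = 1046 + 7P.
Setting them equal: 266 = 14P, so P = 19.
Y = 1312 − 7·19 = 1179.

P = 19, Y = 1179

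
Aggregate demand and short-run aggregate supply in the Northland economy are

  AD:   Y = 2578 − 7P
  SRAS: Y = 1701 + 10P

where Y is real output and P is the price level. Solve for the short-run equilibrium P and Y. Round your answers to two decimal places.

P = 51.59, Y = 2216.88

Set AD = SRAS: 2578 − 7P = 1701 + 10P, so 877 = 17P and P = 51.59.
Substituting into AD, Y = 2578 − 7P = 2216.88.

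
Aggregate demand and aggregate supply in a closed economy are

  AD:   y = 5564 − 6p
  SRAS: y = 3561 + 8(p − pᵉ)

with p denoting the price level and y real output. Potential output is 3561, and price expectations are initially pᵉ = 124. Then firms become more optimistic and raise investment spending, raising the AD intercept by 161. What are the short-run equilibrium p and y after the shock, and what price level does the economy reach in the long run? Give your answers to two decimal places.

Short run: p = 225.43, y = 4372.43. Long run: p = 360.67.

AD shifts right: new AD is y = 5725 − 6p. With pᵉ = 124, SRAS is y = 2569 + 8p.
Short run: 5725 − 6p = 2569 + 8p gives 3156 = 14p, so p = 225.43 and y = 5725 − 6p = 4372.43.
y = 4372.43 is above potential 3561; expectations adjust and SRAS shifts left until y = 3561.
Long run: on the new AD curve, 3561 = 5725 − 6p gives p = 360.67.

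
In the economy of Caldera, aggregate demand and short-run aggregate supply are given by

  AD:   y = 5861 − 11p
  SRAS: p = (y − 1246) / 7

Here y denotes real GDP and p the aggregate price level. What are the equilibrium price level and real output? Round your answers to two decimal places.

p = 256.39, y = 3040.72

Rearrange SRAS to y = 1246 + 7p.
Set AD = SRAS: 5861 − 11p = 1246 + 7p, so 4615 = 18p and p = 256.39.
Substituting into AD, y = 5861 − 11p = 3040.72.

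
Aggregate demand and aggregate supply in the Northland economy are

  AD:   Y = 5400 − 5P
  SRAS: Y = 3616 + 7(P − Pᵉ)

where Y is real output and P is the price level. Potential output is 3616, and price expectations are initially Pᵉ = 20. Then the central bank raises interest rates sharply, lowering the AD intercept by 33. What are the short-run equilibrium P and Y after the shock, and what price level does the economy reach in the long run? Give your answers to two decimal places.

Short run: P = 157.58, Y = 4579.08. Long run: P = 350.20.

AD shifts left: new AD is Y = 5367 − 5P. With Pᵉ = 20, SRAS is Y = 3476 + 7P.
Short run: 5367 − 5P = 3476 + 7P gives 1891 = 12P, so P = 157.58 and Y = 5367 − 5P = 4579.08.
Y = 4579.08 is above potential 3616; expectations adjust and SRAS shifts left until Y = 3616.
Long run: on the new AD curve, 3616 = 5367 − 5P gives P = 350.20.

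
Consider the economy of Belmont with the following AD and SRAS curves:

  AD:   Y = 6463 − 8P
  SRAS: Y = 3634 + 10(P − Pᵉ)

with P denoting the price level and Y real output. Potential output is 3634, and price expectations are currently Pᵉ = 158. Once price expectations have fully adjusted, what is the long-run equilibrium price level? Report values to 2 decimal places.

Short run: with Pᵉ = 158, SRAS is Y = 2054 + 10P. Setting AD = SRAS gives 4409 = 18P, so P = 244.94 and Y = 6463 − 8P = 4503.44.
Output 4503.44 is above potential 3634, so over time expected prices rise and SRAS shifts left until Y returns to 3634.
Long run: Y = 3634 on the AD curve gives 3634 = 6463 − 8P, so P = 353.63.

Long-run P = 353.63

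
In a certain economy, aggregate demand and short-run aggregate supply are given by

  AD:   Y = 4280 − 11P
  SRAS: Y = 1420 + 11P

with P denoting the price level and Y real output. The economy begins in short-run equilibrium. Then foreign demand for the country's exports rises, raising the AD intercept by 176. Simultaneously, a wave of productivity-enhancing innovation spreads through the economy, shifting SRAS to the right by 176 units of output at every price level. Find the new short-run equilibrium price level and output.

After both shocks: AD is Y = 4456 − 11P and SRAS is Y = 1596 + 11P.
Setting them equal: 2860 = 22P, so P = 130.
Y = 4456 − 11·130 = 3026.

P = 130, Y = 3026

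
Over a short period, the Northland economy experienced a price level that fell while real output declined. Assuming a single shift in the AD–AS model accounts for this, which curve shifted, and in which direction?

AD shifted left

P fell and Y fell. An AD shift moves P and Y in the same direction; an SRAS shift moves them in opposite directions.
Here P and Y moved in the same direction, so the AD curve shifted.
Since Y fell, AD shifted left.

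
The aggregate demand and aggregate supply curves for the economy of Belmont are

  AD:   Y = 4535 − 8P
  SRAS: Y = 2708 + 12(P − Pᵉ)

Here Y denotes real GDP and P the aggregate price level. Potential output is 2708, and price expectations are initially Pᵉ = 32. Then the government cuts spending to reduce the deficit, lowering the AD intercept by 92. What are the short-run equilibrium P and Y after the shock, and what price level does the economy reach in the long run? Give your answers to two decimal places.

Short run: P = 105.95, Y = 3595.40. Long run: P = 216.88.

AD shifts left: new AD is Y = 4443 − 8P. With Pᵉ = 32, SRAS is Y = 2324 + 12P.
Short run: 4443 − 8P = 2324 + 12P gives 2119 = 20P, so P = 105.95 and Y = 4443 − 8P = 3595.40.
Y = 3595.40 is above potential 2708; expectations adjust and SRAS shifts left until Y = 2708.
Long run: on the new AD curve, 2708 = 4443 − 8P gives P = 216.88.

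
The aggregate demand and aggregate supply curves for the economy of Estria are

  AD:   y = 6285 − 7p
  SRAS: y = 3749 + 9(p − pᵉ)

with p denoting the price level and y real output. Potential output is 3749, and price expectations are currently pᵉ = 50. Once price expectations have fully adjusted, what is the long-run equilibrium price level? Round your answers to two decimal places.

Short run: with pᵉ = 50, SRAS is y = 3299 + 9p. Setting AD = SRAS gives 2986 = 16p, so p = 186.63 and y = 6285 − 7p = 4978.63.
Output 4978.63 is above potential 3749, so over time expected prices rise and SRAS shifts left until y returns to 3749.
Long run: y = 3749 on the AD curve gives 3749 = 6285 − 7p, so p = 362.29.

Long-run p = 362.29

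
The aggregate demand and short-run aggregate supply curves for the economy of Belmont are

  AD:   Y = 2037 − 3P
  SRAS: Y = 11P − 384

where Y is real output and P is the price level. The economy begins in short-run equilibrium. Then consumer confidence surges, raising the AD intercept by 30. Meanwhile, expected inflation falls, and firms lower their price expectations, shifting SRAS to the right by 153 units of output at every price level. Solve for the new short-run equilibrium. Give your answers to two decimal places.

After both shocks: AD is Y = 2067 − 3P and SRAS is Y = 11P − 231.
Setting them equal: 2298 = 14P, so P = 164.14.
Substituting into AD, Y = 1574.57.

P = 164.14, Y = 1574.57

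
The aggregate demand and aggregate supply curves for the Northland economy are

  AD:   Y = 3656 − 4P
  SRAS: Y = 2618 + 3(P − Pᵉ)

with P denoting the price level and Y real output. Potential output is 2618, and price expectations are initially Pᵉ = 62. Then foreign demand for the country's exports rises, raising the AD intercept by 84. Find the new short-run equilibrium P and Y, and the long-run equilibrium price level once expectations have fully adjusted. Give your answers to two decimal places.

Short run: P = 186.86, Y = 2992.57. Long run: P = 280.50.

AD shifts right: new AD is Y = 3740 − 4P. With Pᵉ = 62, SRAS is Y = 2432 + 3P.
Short run: 3740 − 4P = 2432 + 3P gives 1308 = 7P, so P = 186.86 and Y = 3740 − 4P = 2992.57.
Y = 2992.57 is above potential 2618; expectations adjust and SRAS shifts left until Y = 2618.
Long run: on the new AD curve, 2618 = 3740 − 4P gives P = 280.50.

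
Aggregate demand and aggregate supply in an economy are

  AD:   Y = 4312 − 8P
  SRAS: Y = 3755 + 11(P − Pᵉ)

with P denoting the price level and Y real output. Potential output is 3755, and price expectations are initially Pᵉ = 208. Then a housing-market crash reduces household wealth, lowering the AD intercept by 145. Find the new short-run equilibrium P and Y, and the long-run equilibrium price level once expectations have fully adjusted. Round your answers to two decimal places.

AD shifts left: new AD is Y = 4167 − 8P. With Pᵉ = 208, SRAS is Y = 1467 + 11P.
Short run: 4167 − 8P = 1467 + 11P gives 2700 = 19P, so P = 142.11 and Y = 4167 − 8P = 3030.16.
Y = 3030.16 is below potential 3755; expectations adjust and SRAS shifts right until Y = 3755.
Long run: on the new AD curve, 3755 = 4167 − 8P gives P = 51.50.

Short run: P = 142.11, Y = 3030.16. Long run: P = 51.50.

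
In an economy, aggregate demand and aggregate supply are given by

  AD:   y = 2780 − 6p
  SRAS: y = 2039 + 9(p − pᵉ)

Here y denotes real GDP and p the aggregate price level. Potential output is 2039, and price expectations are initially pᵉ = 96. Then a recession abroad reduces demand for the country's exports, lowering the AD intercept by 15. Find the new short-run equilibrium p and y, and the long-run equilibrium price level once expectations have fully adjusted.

AD shifts left: new AD is y = 2765 − 6p. With pᵉ = 96, SRAS is y = 1175 + 9p.
Short run: 2765 − 6p = 1175 + 9p gives 1590 = 15p, so p = 106 and y = 2765 − 6·106 = 2129.
y = 2129 is above potential 2039; expectations adjust and SRAS shifts left until y = 2039.
Long run: on the new AD curve, 2039 = 2765 − 6p gives p = 121.

Short run: p = 106, y = 2129. Long run: p = 121.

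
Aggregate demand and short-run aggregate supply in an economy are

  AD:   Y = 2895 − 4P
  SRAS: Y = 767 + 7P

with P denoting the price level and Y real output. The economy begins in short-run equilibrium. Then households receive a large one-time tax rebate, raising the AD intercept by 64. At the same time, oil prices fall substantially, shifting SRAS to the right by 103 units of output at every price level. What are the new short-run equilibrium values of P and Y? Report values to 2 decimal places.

After both shocks: AD is Y = 2959 − 4P and SRAS is Y = 870 + 7P.
Setting them equal: 2089 = 11P, so P = 189.91.
Substituting into AD, Y = 2199.36.

P = 189.91, Y = 2199.36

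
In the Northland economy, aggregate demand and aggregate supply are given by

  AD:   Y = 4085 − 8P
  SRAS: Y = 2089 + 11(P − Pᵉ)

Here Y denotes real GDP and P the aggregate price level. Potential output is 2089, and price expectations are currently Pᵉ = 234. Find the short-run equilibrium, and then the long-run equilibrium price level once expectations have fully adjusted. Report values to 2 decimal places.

Short run: with Pᵉ = 234, SRAS is Y = 11P − 485. Setting AD = SRAS gives 4570 = 19P, so P = 240.53 and Y = 4085 − 8P = 2160.79.
Output 2160.79 is above potential 2089, so over time expected prices rise and SRAS shifts left until Y returns to 2089.
Long run: Y = 2089 on the AD curve gives 2089 = 4085 − 8P, so P = 249.50.

Short run: P = 240.53, Y = 2160.79. Long run: P = 249.50.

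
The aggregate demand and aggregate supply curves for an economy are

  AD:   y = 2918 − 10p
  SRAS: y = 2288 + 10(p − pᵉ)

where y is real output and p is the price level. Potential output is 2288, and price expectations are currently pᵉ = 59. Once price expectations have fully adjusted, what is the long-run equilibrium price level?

Long-run p = 63

Short run: with pᵉ = 59, SRAS is y = 1698 + 10p. Setting AD = SRAS gives 1220 = 20p, so p = 61 and y = 2918 − 10·61 = 2308.
Output 2308 is above potential 2288, so over time expected prices rise and SRAS shifts left until y returns to 2288.
Long run: y = 2288 on the AD curve gives 2288 = 2918 − 10p, so p = 63.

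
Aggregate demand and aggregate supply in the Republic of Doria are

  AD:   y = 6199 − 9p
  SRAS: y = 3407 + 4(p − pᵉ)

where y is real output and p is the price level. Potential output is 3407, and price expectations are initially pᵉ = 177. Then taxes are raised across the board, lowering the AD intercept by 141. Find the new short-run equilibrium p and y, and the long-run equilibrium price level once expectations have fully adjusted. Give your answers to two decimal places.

AD shifts left: new AD is y = 6058 − 9p. With pᵉ = 177, SRAS is y = 2699 + 4p.
Short run: 6058 − 9p = 2699 + 4p gives 3359 = 13p, so p = 258.38 and y = 6058 − 9p = 3732.54.
y = 3732.54 is above potential 3407; expectations adjust and SRAS shifts left until y = 3407.
Long run: on the new AD curve, 3407 = 6058 − 9p gives p = 294.56.

Short run: p = 258.38, y = 3732.54. Long run: p = 294.56.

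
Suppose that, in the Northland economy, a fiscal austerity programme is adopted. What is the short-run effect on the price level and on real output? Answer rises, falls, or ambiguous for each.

Price level: falls; output: falls

This is a negative demand shock: AD shifts left.
Moving along the upward-sloping SRAS curve, P falls and Y falls.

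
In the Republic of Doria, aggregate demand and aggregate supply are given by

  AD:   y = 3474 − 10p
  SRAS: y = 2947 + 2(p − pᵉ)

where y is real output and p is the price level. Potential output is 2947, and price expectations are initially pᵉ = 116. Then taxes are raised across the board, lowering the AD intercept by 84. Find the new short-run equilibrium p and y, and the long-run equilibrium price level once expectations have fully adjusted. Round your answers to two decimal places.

Short run: p = 56.25, y = 2827.50. Long run: p = 44.30.

AD shifts left: new AD is y = 3390 − 10p. With pᵉ = 116, SRAS is y = 2715 + 2p.
Short run: 3390 − 10p = 2715 + 2p gives 675 = 12p, so p = 56.25 and y = 3390 − 10p = 2827.50.
y = 2827.50 is below potential 2947; expectations adjust and SRAS shifts right until y = 2947.
Long run: on the new AD curve, 2947 = 3390 − 10p gives p = 44.30.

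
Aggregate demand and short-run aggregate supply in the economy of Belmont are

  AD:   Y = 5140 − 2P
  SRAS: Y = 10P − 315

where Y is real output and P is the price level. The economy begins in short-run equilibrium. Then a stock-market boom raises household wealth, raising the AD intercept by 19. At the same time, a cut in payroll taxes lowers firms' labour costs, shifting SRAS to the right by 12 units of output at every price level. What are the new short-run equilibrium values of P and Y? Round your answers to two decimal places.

P = 455.17, Y = 4248.67

After both shocks: AD is Y = 5159 − 2P and SRAS is Y = 10P − 303.
Setting them equal: 5462 = 12P, so P = 455.17.
Substituting into AD, Y = 4248.67.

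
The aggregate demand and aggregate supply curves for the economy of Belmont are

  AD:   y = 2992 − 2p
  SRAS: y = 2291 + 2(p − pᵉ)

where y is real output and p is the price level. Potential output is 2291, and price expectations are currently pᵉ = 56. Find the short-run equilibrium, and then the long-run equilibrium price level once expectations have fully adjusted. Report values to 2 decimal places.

Short run: p = 203.25, y = 2585.50. Long run: p = 350.50.

Short run: with pᵉ = 56, SRAS is y = 2179 + 2p. Setting AD = SRAS gives 813 = 4p, so p = 203.25 and y = 2992 − 2p = 2585.50.
Output 2585.50 is above potential 2291, so over time expected prices rise and SRAS shifts left until y returns to 2291.
Long run: y = 2291 on the AD curve gives 2291 = 2992 − 2p, so p = 350.50.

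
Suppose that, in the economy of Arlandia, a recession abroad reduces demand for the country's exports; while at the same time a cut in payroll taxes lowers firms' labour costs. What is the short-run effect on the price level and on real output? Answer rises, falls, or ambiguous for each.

Price level: falls; output: ambiguous

The first event is a negative demand shock: AD shifts left, which by itself pushes P down and Y down.
The second is a favourable supply shock: SRAS shifts right, which by itself pushes P down and Y up.
Both shocks push P down, so P falls. The two shocks push Y in opposite directions, so the effect on Y is ambiguous.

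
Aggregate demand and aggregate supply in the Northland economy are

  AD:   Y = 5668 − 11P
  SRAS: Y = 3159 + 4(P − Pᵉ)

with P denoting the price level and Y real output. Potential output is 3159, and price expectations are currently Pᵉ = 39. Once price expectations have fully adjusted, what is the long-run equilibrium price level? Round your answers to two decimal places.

Short run: with Pᵉ = 39, SRAS is Y = 3003 + 4P. Setting AD = SRAS gives 2665 = 15P, so P = 177.67 and Y = 5668 − 11P = 3713.67.
Output 3713.67 is above potential 3159, so over time expected prices rise and SRAS shifts left until Y returns to 3159.
Long run: Y = 3159 on the AD curve gives 3159 = 5668 − 11P, so P = 228.09.

Long-run P = 228.09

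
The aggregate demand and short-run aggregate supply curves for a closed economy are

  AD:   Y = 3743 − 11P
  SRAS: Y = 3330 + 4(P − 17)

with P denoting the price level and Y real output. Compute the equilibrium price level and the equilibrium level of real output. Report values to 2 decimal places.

P = 32.07, Y = 3390.27

Write SRAS as Y = 3330 + 4P − 68 = 3262 + 4P.
Set AD = SRAS: 3743 − 11P = 3262 + 4P, so 481 = 15P and P = 32.07.
Substituting into AD, Y = 3743 − 11P = 3390.27.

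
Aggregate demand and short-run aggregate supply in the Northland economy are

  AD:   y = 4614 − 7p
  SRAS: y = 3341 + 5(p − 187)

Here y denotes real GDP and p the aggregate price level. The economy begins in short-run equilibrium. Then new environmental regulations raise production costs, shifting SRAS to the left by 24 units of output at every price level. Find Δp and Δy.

Δp = +2, Δy = -14

This is a negative supply shock: SRAS shifts left.
New SRAS: y = 2382 + 5p.
Set AD = SRAS: 4614 − 7p = 2382 + 5p, so 2232 = 12p and p = 186.
y = 4614 − 7·186 = 3312.
Initially p = 184, y = 3326, so Δp = +2 and Δy = -14.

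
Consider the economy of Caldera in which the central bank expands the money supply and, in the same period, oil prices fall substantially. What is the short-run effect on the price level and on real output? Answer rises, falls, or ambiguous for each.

Price level: ambiguous; output: rises

The first event is a positive demand shock: AD shifts right, which by itself pushes P up and Y up.
The second is a favourable supply shock: SRAS shifts right, which by itself pushes P down and Y up.
The two shocks push P in opposite directions, so the effect on P is ambiguous. Both shocks push Y up, so Y rises.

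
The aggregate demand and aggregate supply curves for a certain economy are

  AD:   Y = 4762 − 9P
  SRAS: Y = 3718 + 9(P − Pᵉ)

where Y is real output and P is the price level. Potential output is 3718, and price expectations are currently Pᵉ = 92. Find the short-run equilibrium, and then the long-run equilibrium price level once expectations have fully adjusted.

Short run: P = 104, Y = 3826. Long run: P = 116.

Short run: with Pᵉ = 92, SRAS is Y = 2890 + 9P. Setting AD = SRAS gives 1872 = 18P, so P = 104 and Y = 4762 − 9·104 = 3826.
Output 3826 is above potential 3718, so over time expected prices rise and SRAS shifts left until Y returns to 3718.
Long run: Y = 3718 on the AD curve gives 3718 = 4762 − 9P, so P = 116.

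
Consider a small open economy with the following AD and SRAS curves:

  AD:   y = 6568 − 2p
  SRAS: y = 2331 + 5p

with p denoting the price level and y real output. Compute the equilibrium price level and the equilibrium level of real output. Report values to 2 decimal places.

p = 605.29, y = 5357.43

Set AD = SRAS: 6568 − 2p = 2331 + 5p, so 4237 = 7p and p = 605.29.
Substituting into AD, y = 6568 − 2p = 5357.43.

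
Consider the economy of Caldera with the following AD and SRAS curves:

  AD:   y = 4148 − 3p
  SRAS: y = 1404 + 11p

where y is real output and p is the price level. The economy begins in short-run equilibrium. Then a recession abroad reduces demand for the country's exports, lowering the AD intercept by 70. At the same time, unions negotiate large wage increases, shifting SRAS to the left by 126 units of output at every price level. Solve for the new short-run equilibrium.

p = 200, y = 3478

After both shocks: AD is y = 4078 − 3p and SRAS is y = 1278 + 11p.
Setting them equal: 2800 = 14p, so p = 200.
y = 4078 − 3·200 = 3478.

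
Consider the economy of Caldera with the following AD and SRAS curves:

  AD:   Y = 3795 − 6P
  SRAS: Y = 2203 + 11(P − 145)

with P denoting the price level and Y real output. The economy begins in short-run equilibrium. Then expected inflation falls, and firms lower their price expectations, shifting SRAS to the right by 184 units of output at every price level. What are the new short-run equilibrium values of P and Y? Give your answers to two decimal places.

P = 176.65, Y = 2735.12

This is a positive supply shock: SRAS shifts right.
New SRAS: Y = 792 + 11P.
Set AD = SRAS: 3795 − 6P = 792 + 11P, so 3003 = 17P and P = 176.65.
Substituting into AD, Y = 2735.12.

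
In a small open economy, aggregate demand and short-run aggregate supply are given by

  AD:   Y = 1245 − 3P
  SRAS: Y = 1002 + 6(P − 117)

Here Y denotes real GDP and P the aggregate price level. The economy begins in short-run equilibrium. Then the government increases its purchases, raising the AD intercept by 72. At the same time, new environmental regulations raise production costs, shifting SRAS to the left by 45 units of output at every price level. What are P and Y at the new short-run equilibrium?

After both shocks: AD is Y = 1317 − 3P and SRAS is Y = 255 + 6P.
Setting them equal: 1062 = 9P, so P = 118.
Y = 1317 − 3·118 = 963.

P = 118, Y = 963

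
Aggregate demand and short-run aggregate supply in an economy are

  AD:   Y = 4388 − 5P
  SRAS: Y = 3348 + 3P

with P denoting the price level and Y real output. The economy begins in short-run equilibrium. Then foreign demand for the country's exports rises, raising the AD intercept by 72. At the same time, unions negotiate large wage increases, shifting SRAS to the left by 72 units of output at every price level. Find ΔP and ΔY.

After both shocks: AD is Y = 4460 − 5P and SRAS is Y = 3276 + 3P.
Setting them equal: 1184 = 8P, so P = 148.
Y = 4460 − 5·148 = 3720.
Initially P = 130, Y = 3738, so ΔP = +18 and ΔY = -18.

ΔP = +18, ΔY = -18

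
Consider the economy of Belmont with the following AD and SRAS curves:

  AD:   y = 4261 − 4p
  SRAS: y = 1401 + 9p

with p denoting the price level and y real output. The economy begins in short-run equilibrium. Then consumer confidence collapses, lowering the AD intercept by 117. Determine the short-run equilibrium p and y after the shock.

p = 211, y = 3300

This is a negative demand shock: AD shifts left.
New AD: y = 4144 − 4p.
Set AD = SRAS: 4144 − 4p = 1401 + 9p, so 2743 = 13p and p = 211.
y = 4144 − 4·211 = 3300.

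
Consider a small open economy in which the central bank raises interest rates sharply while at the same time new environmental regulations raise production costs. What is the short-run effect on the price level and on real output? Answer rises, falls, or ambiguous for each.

The first event is a negative demand shock: AD shifts left, which by itself pushes P down and Y down.
The second is an adverse supply shock: SRAS shifts left, which by itself pushes P up and Y down.
The two shocks push P in opposite directions, so the effect on P is ambiguous. Both shocks push Y down, so Y falls.

Price level: ambiguous; output: falls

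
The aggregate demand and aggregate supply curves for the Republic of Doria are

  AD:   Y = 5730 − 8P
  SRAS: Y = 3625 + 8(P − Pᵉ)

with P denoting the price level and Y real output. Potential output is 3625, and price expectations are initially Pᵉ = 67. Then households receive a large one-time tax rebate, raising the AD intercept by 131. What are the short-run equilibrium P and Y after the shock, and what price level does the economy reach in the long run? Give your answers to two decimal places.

AD shifts right: new AD is Y = 5861 − 8P. With Pᵉ = 67, SRAS is Y = 3089 + 8P.
Short run: 5861 − 8P = 3089 + 8P gives 2772 = 16P, so P = 173.25 and Y = 5861 − 8P = 4475.00.
Y = 4475.00 is above potential 3625; expectations adjust and SRAS shifts left until Y = 3625.
Long run: on the new AD curve, 3625 = 5861 − 8P gives P = 279.50.

Short run: P = 173.25, Y = 4475.00. Long run: P = 279.50.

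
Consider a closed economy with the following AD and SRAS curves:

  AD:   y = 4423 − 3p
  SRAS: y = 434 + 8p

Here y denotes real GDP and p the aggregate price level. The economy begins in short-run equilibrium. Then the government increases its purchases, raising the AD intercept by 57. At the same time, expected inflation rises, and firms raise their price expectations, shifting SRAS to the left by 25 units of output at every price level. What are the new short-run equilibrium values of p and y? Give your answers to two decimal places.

p = 370.09, y = 3369.73

After both shocks: AD is y = 4480 − 3p and SRAS is y = 409 + 8p.
Setting them equal: 4071 = 11p, so p = 370.09.
Substituting into AD, y = 3369.73.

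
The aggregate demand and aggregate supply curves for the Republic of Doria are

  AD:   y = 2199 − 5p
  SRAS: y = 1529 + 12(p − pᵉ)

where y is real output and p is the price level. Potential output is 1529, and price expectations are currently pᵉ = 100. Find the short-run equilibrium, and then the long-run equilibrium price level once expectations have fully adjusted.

Short run: p = 110, y = 1649. Long run: p = 134.

Short run: with pᵉ = 100, SRAS is y = 329 + 12p. Setting AD = SRAS gives 1870 = 17p, so p = 110 and y = 2199 − 5·110 = 1649.
Output 1649 is above potential 1529, so over time expected prices rise and SRAS shifts left until y returns to 1529.
Long run: y = 1529 on the AD curve gives 1529 = 2199 − 5p, so p = 134.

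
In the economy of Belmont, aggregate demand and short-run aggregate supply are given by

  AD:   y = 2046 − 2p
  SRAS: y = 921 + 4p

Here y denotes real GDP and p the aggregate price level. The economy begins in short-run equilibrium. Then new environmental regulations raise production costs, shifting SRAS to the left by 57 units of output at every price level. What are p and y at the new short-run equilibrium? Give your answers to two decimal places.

p = 197.00, y = 1652.00

This is a negative supply shock: SRAS shifts left.
New SRAS: y = 864 + 4p.
Set AD = SRAS: 2046 − 2p = 864 + 4p, so 1182 = 6p and p = 197.00.
Substituting into AD, y = 1652.00.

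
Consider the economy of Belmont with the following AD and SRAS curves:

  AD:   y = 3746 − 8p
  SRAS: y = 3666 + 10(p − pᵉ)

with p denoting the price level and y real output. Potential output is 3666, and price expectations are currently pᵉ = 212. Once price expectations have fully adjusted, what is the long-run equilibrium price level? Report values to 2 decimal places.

Long-run p = 10.00

Short run: with pᵉ = 212, SRAS is y = 1546 + 10p. Setting AD = SRAS gives 2200 = 18p, so p = 122.22 and y = 3746 − 8p = 2768.22.
Output 2768.22 is below potential 3666, so over time expected prices fall and SRAS shifts right until y returns to 3666.
Long run: y = 3666 on the AD curve gives 3666 = 3746 − 8p, so p = 10.00.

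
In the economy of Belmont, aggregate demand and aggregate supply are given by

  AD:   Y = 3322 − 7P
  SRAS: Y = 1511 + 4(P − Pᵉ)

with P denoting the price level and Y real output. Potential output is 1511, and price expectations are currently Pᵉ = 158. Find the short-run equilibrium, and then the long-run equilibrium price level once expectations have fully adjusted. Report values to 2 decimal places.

Short run: P = 222.09, Y = 1767.36. Long run: P = 258.71.

Short run: with Pᵉ = 158, SRAS is Y = 879 + 4P. Setting AD = SRAS gives 2443 = 11P, so P = 222.09 and Y = 3322 − 7P = 1767.36.
Output 1767.36 is above potential 1511, so over time expected prices rise and SRAS shifts left until Y returns to 1511.
Long run: Y = 1511 on the AD curve gives 1511 = 3322 − 7P, so P = 258.71.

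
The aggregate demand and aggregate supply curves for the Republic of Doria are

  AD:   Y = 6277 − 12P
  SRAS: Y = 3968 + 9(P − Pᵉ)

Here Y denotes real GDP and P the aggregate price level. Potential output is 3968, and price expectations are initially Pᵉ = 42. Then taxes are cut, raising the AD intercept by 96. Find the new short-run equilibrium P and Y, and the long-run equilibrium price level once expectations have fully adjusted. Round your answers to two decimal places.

AD shifts right: new AD is Y = 6373 − 12P. With Pᵉ = 42, SRAS is Y = 3590 + 9P.
Short run: 6373 − 12P = 3590 + 9P gives 2783 = 21P, so P = 132.52 and Y = 6373 − 12P = 4782.71.
Y = 4782.71 is above potential 3968; expectations adjust and SRAS shifts left until Y = 3968.
Long run: on the new AD curve, 3968 = 6373 − 12P gives P = 200.42.

Short run: P = 132.52, Y = 4782.71. Long run: P = 200.42.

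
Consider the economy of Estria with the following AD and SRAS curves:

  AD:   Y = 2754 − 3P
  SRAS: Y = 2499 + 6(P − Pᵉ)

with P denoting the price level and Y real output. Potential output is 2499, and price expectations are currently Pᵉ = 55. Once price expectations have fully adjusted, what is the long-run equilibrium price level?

Short run: with Pᵉ = 55, SRAS is Y = 2169 + 6P. Setting AD = SRAS gives 585 = 9P, so P = 65 and Y = 2754 − 3·65 = 2559.
Output 2559 is above potential 2499, so over time expected prices rise and SRAS shifts left until Y returns to 2499.
Long run: Y = 2499 on the AD curve gives 2499 = 2754 − 3P, so P = 85.

Long-run P = 85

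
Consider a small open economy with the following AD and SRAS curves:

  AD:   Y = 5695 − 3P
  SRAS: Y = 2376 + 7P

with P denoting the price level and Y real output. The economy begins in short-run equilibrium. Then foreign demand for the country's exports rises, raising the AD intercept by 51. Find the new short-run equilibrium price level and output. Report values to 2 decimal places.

P = 337.00, Y = 4735.00

This is a positive demand shock: AD shifts right.
New AD: Y = 5746 − 3P.
Set AD = SRAS: 5746 − 3P = 2376 + 7P, so 3370 = 10P and P = 337.00.
Substituting into AD, Y = 4735.00.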